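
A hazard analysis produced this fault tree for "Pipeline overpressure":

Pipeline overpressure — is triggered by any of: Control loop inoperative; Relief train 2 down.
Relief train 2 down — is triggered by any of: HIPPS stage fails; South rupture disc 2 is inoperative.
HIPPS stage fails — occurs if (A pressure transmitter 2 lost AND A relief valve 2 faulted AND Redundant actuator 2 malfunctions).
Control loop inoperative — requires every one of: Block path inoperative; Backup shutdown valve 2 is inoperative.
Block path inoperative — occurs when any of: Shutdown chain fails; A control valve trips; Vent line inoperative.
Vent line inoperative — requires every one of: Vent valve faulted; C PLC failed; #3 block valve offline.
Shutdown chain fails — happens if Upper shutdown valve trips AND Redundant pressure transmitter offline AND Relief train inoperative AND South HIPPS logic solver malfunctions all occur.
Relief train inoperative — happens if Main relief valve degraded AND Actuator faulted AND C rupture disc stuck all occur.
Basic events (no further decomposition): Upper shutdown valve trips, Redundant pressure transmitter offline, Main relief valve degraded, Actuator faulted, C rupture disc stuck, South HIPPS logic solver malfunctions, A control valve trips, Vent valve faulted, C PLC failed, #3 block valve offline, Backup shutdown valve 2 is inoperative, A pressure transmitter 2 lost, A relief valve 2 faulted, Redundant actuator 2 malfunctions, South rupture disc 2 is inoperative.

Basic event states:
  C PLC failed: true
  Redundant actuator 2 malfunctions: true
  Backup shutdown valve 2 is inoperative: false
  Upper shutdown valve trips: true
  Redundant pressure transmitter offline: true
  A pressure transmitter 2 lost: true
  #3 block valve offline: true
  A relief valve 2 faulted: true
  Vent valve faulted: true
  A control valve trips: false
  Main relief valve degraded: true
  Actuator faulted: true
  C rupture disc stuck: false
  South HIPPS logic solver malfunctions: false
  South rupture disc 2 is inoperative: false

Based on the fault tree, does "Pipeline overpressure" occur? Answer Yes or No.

Yes

Relief train inoperative [AND]: Main relief valve degraded=occurs, Actuator faulted=occurs, C rupture disc stuck=not → not all inputs occur → does not occur.
Shutdown chain fails [AND]: Upper shutdown valve trips=occurs, Redundant pressure transmitter offline=occurs, Relief train inoperative=not, South HIPPS logic solver malfunctions=not → not all inputs occur → does not occur.
Vent line inoperative [AND]: Vent valve faulted=occurs, C PLC failed=occurs, #3 block valve offline=occurs → all inputs occur → occurs.
Block path inoperative [OR]: Shutdown chain fails=not, A control valve trips=not, Vent line inoperative=occurs → at least one input occurs → occurs.
Control loop inoperative [AND]: Block path inoperative=occurs, Backup shutdown valve 2 is inoperative=not → not all inputs occur → does not occur.
HIPPS stage fails [AND]: A pressure transmitter 2 lost=occurs, A relief valve 2 faulted=occurs, Redundant actuator 2 malfunctions=occurs → all inputs occur → occurs.
Relief train 2 down [OR]: HIPPS stage fails=occurs, South rupture disc 2 is inoperative=not → at least one input occurs → occurs.
Pipeline overpressure [OR]: Control loop inoperative=not, Relief train 2 down=occurs → at least one input occurs → occurs.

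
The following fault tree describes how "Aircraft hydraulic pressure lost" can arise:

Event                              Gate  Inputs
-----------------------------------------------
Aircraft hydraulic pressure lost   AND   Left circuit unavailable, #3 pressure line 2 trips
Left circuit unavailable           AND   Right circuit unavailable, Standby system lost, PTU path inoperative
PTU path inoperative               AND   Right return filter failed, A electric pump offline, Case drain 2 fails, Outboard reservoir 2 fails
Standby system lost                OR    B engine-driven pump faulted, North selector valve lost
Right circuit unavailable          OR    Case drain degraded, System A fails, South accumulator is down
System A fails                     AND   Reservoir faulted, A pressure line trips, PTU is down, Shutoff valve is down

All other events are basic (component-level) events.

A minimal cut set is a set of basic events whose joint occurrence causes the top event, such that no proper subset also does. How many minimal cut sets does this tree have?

System A fails [AND]: one cut set from each child combined → 1 × 1 × 1 × 1 = 1 cut set(s).
Right circuit unavailable [OR]: union of children's cut sets → 3 cut set(s).
Standby system lost [OR]: union of children's cut sets → 2 cut set(s).
PTU path inoperative [AND]: one cut set from each child combined → 1 × 1 × 1 × 1 = 1 cut set(s).
Left circuit unavailable [AND]: one cut set from each child combined → 3 × 2 × 1 = 6 cut set(s).
Aircraft hydraulic pressure lost [AND]: one cut set from each child combined → 6 × 1 = 6 cut set(s).
Minimal cut sets: {#3 pressure line 2 trips, A electric pump offline, B engine-driven pump faulted, Case drain 2 fails, Case drain degraded, Outboard reservoir 2 fails, Right return filter failed}; {#3 pressure line 2 trips, A electric pump offline, Case drain 2 fails, Case drain degraded, North selector valve lost, Outboard reservoir 2 fails, Right return filter failed}; {#3 pressure line 2 trips, A electric pump offline, A pressure line trips, B engine-driven pump faulted, Case drain 2 fails, Outboard reservoir 2 fails, PTU is down, Reservoir faulted, Right return filter failed, Shutoff valve is down}; {#3 pressure line 2 trips, A electric pump offline, A pressure line trips, Case drain 2 fails, North selector valve lost, Outboard reservoir 2 fails, PTU is down, Reservoir faulted, Right return filter failed, Shutoff valve is down}; {#3 pressure line 2 trips, A electric pump offline, B engine-driven pump faulted, Case drain 2 fails, Outboard reservoir 2 fails, Right return filter failed, South accumulator is down}; {#3 pressure line 2 trips, A electric pump offline, Case drain 2 fails, North selector valve lost, Outboard reservoir 2 fails, Right return filter failed, South accumulator is down}.

6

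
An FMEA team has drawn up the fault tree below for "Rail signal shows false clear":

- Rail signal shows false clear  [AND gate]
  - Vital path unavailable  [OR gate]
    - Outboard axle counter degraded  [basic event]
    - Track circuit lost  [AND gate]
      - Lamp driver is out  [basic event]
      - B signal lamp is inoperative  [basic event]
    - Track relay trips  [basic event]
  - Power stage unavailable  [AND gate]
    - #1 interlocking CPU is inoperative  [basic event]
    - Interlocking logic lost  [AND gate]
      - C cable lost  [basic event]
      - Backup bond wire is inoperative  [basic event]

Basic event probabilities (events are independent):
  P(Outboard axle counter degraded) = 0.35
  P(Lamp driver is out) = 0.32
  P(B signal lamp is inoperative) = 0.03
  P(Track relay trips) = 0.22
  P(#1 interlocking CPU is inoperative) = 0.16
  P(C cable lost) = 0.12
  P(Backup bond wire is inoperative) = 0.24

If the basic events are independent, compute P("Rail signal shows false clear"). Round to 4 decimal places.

0.0023

P(Track circuit lost) [AND] = 0.32 × 0.03 = 0.009600
P(Vital path unavailable) [OR] = 1 − (1−0.35) × (1−0.009600) × (1−0.22) = 0.497867
P(Interlocking logic lost) [AND] = 0.12 × 0.24 = 0.028800
P(Power stage unavailable) [AND] = 0.16 × 0.028800 = 0.004608
P(Rail signal shows false clear) [AND] = 0.497867 × 0.004608 = 0.002294
Rounded to 4 decimal places: P(Rail signal shows false clear) ≈ 0.0023.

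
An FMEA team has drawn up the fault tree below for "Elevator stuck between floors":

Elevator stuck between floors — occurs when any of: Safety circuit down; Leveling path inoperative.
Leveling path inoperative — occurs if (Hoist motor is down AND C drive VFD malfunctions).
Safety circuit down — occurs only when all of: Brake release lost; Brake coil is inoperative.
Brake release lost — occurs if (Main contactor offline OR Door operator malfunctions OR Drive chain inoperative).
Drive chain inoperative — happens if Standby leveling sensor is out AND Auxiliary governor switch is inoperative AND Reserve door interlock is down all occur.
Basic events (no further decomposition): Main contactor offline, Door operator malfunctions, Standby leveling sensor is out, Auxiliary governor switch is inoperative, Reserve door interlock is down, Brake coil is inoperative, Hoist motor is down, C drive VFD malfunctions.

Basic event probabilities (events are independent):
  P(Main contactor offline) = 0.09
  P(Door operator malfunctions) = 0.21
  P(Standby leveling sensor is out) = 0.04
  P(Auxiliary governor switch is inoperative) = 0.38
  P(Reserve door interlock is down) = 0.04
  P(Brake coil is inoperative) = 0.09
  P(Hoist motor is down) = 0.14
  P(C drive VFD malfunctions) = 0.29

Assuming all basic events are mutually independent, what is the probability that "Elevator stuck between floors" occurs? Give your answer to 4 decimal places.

P(Drive chain inoperative) [AND] = 0.04 × 0.38 × 0.04 = 0.000608
P(Brake release lost) [OR] = 1 − (1−0.09) × (1−0.21) × (1−0.000608) = 0.281537
P(Safety circuit down) [AND] = 0.281537 × 0.09 = 0.025338
P(Leveling path inoperative) [AND] = 0.14 × 0.29 = 0.040600
P(Elevator stuck between floors) [OR] = 1 − (1−0.025338) × (1−0.040600) = 0.064909
Rounded to 4 decimal places: P(Elevator stuck between floors) ≈ 0.0649.

0.0649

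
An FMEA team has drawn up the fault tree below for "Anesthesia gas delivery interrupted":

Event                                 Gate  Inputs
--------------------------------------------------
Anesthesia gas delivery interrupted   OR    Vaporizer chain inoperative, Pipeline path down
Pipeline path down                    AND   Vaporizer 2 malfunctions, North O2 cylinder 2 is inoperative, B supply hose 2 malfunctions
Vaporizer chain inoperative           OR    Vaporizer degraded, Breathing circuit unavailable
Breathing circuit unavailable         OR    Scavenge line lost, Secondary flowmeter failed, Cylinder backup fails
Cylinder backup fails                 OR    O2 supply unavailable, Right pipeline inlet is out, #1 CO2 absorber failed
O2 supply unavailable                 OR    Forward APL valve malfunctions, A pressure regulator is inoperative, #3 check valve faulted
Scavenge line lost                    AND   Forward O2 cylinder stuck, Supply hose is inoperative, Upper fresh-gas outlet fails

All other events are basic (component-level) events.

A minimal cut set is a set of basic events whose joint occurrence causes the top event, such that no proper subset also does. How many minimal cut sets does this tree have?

9

Scavenge line lost [AND]: one cut set from each child combined → 1 × 1 × 1 = 1 cut set(s).
O2 supply unavailable [OR]: union of children's cut sets → 3 cut set(s).
Cylinder backup fails [OR]: union of children's cut sets → 5 cut set(s).
Breathing circuit unavailable [OR]: union of children's cut sets → 7 cut set(s).
Vaporizer chain inoperative [OR]: union of children's cut sets → 8 cut set(s).
Pipeline path down [AND]: one cut set from each child combined → 1 × 1 × 1 = 1 cut set(s).
Anesthesia gas delivery interrupted [OR]: union of children's cut sets → 9 cut set(s).
Minimal cut sets: {Vaporizer degraded}; {Forward O2 cylinder stuck, Supply hose is inoperative, Upper fresh-gas outlet fails}; {Secondary flowmeter failed}; {Forward APL valve malfunctions}; {A pressure regulator is inoperative}; {#3 check valve faulted}; {Right pipeline inlet is out}; {#1 CO2 absorber failed}; {B supply hose 2 malfunctions, North O2 cylinder 2 is inoperative, Vaporizer 2 malfunctions}.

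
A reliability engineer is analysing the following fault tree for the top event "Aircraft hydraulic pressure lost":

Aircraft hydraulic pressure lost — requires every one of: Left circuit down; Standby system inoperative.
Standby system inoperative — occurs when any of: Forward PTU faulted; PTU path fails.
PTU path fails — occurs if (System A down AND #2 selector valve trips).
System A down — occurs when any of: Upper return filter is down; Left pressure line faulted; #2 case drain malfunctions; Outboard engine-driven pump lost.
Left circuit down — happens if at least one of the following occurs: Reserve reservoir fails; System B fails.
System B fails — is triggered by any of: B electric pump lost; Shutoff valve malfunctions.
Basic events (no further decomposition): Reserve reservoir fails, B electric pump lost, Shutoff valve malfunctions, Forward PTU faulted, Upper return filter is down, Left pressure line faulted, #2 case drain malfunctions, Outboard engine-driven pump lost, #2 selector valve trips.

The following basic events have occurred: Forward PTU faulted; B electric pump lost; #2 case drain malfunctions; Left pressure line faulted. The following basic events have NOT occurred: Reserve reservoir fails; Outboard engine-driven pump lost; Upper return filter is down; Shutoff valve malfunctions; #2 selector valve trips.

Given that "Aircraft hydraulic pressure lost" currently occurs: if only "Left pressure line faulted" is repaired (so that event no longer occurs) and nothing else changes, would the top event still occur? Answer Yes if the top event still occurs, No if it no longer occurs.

Counterfactual: set "Left pressure line faulted" to not occurred.
System B fails [OR]: B electric pump lost=occurs, Shutoff valve malfunctions=not → at least one input occurs → occurs.
Left circuit down [OR]: Reserve reservoir fails=not, System B fails=occurs → at least one input occurs → occurs.
System A down [OR]: Upper return filter is down=not, Left pressure line faulted=not, #2 case drain malfunctions=occurs, Outboard engine-driven pump lost=not → at least one input occurs → occurs.
PTU path fails [AND]: System A down=occurs, #2 selector valve trips=not → not all inputs occur → does not occur.
Standby system inoperative [OR]: Forward PTU faulted=occurs, PTU path fails=not → at least one input occurs → occurs.
Aircraft hydraulic pressure lost [AND]: Left circuit down=occurs, Standby system inoperative=occurs → all inputs occur → occurs.

Yes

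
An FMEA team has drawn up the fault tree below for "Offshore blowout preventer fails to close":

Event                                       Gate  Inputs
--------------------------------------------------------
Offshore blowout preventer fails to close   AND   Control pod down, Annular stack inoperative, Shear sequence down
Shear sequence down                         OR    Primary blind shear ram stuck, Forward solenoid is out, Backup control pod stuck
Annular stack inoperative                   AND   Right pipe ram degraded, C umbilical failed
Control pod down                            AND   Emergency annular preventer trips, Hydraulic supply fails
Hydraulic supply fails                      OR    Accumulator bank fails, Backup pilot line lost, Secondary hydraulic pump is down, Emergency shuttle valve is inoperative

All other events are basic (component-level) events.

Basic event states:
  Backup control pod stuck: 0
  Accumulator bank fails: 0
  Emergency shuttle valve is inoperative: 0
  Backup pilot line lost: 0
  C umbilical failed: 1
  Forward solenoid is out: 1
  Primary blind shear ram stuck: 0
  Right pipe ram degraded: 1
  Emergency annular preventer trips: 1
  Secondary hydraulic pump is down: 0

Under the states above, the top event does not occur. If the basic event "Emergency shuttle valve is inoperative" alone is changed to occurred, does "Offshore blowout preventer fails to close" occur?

Counterfactual: set "Emergency shuttle valve is inoperative" to occurred.
Hydraulic supply fails [OR]: Accumulator bank fails=not, Backup pilot line lost=not, Secondary hydraulic pump is down=not, Emergency shuttle valve is inoperative=occurs → at least one input occurs → occurs.
Control pod down [AND]: Emergency annular preventer trips=occurs, Hydraulic supply fails=occurs → all inputs occur → occurs.
Annular stack inoperative [AND]: Right pipe ram degraded=occurs, C umbilical failed=occurs → all inputs occur → occurs.
Shear sequence down [OR]: Primary blind shear ram stuck=not, Forward solenoid is out=occurs, Backup control pod stuck=not → at least one input occurs → occurs.
Offshore blowout preventer fails to close [AND]: Control pod down=occurs, Annular stack inoperative=occurs, Shear sequence down=occurs → all inputs occur → occurs.

Yes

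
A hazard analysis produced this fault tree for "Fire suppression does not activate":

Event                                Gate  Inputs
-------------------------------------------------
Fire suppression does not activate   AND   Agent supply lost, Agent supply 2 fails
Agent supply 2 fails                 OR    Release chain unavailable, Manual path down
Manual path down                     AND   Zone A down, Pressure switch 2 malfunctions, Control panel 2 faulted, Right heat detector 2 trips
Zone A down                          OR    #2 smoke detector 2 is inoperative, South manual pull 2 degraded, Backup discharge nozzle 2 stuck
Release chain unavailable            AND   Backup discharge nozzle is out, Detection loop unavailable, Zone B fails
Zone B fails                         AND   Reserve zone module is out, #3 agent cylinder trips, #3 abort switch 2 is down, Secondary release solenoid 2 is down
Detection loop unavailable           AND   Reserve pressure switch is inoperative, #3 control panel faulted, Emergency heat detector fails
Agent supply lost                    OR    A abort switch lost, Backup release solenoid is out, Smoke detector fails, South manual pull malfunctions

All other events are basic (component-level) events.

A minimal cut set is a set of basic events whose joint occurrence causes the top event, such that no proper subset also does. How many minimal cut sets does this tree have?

16

Agent supply lost [OR]: union of children's cut sets → 4 cut set(s).
Detection loop unavailable [AND]: one cut set from each child combined → 1 × 1 × 1 = 1 cut set(s).
Zone B fails [AND]: one cut set from each child combined → 1 × 1 × 1 × 1 = 1 cut set(s).
Release chain unavailable [AND]: one cut set from each child combined → 1 × 1 × 1 = 1 cut set(s).
Zone A down [OR]: union of children's cut sets → 3 cut set(s).
Manual path down [AND]: one cut set from each child combined → 3 × 1 × 1 × 1 = 3 cut set(s).
Agent supply 2 fails [OR]: union of children's cut sets → 4 cut set(s).
Fire suppression does not activate [AND]: one cut set from each child combined → 4 × 4 = 16 cut set(s).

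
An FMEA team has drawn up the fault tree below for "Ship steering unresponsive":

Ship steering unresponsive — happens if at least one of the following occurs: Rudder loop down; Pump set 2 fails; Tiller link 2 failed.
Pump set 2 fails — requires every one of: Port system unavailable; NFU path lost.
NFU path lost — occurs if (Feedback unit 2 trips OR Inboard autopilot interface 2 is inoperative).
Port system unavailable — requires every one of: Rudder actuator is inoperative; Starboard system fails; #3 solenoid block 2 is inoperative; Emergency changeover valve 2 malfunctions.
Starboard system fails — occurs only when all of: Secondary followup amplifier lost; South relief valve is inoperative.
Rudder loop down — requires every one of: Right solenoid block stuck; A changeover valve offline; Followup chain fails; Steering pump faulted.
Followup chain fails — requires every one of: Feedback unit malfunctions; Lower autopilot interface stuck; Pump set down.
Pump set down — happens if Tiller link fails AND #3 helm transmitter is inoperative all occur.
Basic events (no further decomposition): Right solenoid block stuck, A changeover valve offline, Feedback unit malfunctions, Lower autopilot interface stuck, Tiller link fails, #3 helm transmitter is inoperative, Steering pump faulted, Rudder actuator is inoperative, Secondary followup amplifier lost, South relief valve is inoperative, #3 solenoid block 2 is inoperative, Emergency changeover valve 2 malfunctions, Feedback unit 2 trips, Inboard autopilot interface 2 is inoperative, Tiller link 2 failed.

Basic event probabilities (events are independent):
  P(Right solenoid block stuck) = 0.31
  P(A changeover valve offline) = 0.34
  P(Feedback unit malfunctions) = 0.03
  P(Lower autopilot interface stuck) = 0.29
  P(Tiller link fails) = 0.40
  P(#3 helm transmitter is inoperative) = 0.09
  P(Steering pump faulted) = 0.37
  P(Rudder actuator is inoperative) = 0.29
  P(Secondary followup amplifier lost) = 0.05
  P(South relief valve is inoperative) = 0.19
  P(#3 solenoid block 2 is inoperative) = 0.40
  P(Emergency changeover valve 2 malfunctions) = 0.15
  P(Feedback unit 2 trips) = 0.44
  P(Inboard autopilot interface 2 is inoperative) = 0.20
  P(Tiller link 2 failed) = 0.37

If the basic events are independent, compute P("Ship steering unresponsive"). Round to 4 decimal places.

P(Pump set down) [AND] = 0.40 × 0.09 = 0.036000
P(Followup chain fails) [AND] = 0.03 × 0.29 × 0.036000 = 0.000313
P(Rudder loop down) [AND] = 0.31 × 0.34 × 0.000313 × 0.37 = 0.000012
P(Starboard system fails) [AND] = 0.05 × 0.19 = 0.009500
P(Port system unavailable) [AND] = 0.29 × 0.009500 × 0.40 × 0.15 = 0.000165
P(NFU path lost) [OR] = 1 − (1−0.44) × (1−0.20) = 0.552000
P(Pump set 2 fails) [AND] = 0.000165 × 0.552000 = 0.000091
P(Ship steering unresponsive) [OR] = 1 − (1−0.000012) × (1−0.000091) × (1−0.37) = 0.370065
Rounded to 4 decimal places: P(Ship steering unresponsive) ≈ 0.3701.

0.3701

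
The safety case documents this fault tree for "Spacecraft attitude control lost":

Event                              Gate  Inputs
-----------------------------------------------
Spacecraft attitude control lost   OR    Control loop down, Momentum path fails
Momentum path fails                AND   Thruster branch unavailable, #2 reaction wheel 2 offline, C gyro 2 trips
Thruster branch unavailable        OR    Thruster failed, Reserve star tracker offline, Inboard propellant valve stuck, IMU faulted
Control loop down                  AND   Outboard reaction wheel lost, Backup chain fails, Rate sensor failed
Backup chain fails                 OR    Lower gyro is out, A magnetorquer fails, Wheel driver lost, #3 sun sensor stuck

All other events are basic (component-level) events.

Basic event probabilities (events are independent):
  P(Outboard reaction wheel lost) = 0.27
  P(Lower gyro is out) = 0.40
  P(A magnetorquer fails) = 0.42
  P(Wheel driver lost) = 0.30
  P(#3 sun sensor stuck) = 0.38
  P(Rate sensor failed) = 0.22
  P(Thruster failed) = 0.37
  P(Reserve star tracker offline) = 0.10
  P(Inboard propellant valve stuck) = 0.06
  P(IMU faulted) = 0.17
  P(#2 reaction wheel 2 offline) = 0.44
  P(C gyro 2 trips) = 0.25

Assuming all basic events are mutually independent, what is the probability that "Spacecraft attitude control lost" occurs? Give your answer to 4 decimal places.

0.1087

P(Backup chain fails) [OR] = 1 − (1−0.40) × (1−0.42) × (1−0.30) × (1−0.38) = 0.848968
P(Control loop down) [AND] = 0.27 × 0.848968 × 0.22 = 0.050429
P(Thruster branch unavailable) [OR] = 1 − (1−0.37) × (1−0.10) × (1−0.06) × (1−0.17) = 0.557627
P(Momentum path fails) [AND] = 0.557627 × 0.44 × 0.25 = 0.061339
P(Spacecraft attitude control lost) [OR] = 1 − (1−0.050429) × (1−0.061339) = 0.108675
Rounded to 4 decimal places: P(Spacecraft attitude control lost) ≈ 0.1087.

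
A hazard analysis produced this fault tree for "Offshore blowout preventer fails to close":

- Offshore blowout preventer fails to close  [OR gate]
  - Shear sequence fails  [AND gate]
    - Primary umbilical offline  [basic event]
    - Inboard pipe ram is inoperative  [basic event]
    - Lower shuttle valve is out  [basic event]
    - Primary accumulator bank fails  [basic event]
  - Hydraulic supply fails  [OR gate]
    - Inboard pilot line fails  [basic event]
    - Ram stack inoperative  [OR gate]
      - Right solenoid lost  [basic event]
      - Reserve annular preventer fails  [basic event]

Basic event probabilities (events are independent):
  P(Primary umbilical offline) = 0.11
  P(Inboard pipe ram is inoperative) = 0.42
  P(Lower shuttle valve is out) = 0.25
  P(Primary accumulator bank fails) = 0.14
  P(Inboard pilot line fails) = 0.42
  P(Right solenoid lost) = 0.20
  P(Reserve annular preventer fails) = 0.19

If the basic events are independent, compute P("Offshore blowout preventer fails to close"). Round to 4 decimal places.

0.6248

P(Shear sequence fails) [AND] = 0.11 × 0.42 × 0.25 × 0.14 = 0.001617
P(Ram stack inoperative) [OR] = 1 − (1−0.20) × (1−0.19) = 0.352000
P(Hydraulic supply fails) [OR] = 1 − (1−0.42) × (1−0.352000) = 0.624160
P(Offshore blowout preventer fails to close) [OR] = 1 − (1−0.001617) × (1−0.624160) = 0.624768
Rounded to 4 decimal places: P(Offshore blowout preventer fails to close) ≈ 0.6248.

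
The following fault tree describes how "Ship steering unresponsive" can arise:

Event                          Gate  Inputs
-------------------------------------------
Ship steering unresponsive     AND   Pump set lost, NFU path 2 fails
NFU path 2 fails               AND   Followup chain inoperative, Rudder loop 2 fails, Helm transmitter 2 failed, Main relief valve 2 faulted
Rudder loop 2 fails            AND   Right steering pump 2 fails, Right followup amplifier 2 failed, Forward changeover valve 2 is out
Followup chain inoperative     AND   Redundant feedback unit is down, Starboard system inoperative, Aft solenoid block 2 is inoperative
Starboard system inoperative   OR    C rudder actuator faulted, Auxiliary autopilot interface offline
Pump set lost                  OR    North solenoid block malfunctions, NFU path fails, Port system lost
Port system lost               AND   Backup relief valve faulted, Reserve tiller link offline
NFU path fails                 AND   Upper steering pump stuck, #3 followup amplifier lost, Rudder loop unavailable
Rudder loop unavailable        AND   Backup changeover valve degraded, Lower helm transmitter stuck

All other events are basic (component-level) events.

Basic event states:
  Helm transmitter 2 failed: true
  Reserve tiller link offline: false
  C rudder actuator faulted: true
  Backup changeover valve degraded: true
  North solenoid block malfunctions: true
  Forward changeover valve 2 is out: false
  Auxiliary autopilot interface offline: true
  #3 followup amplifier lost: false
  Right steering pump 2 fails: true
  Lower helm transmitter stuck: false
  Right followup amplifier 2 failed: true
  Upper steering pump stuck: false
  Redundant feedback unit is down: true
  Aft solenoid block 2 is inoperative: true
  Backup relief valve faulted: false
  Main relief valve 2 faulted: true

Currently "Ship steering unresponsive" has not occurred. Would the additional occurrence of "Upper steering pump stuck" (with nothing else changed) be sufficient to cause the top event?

No

Counterfactual: set "Upper steering pump stuck" to occurred.
Rudder loop unavailable [AND]: Backup changeover valve degraded=occurs, Lower helm transmitter stuck=not → not all inputs occur → does not occur.
NFU path fails [AND]: Upper steering pump stuck=occurs, #3 followup amplifier lost=not, Rudder loop unavailable=not → not all inputs occur → does not occur.
Port system lost [AND]: Backup relief valve faulted=not, Reserve tiller link offline=not → not all inputs occur → does not occur.
Pump set lost [OR]: North solenoid block malfunctions=occurs, NFU path fails=not, Port system lost=not → at least one input occurs → occurs.
Starboard system inoperative [OR]: C rudder actuator faulted=occurs, Auxiliary autopilot interface offline=occurs → at least one input occurs → occurs.
Followup chain inoperative [AND]: Redundant feedback unit is down=occurs, Starboard system inoperative=occurs, Aft solenoid block 2 is inoperative=occurs → all inputs occur → occurs.
Rudder loop 2 fails [AND]: Right steering pump 2 fails=occurs, Right followup amplifier 2 failed=occurs, Forward changeover valve 2 is out=not → not all inputs occur → does not occur.
NFU path 2 fails [AND]: Followup chain inoperative=occurs, Rudder loop 2 fails=not, Helm transmitter 2 failed=occurs, Main relief valve 2 faulted=occurs → not all inputs occur → does not occur.
Ship steering unresponsive [AND]: Pump set lost=occurs, NFU path 2 fails=not → not all inputs occur → does not occur.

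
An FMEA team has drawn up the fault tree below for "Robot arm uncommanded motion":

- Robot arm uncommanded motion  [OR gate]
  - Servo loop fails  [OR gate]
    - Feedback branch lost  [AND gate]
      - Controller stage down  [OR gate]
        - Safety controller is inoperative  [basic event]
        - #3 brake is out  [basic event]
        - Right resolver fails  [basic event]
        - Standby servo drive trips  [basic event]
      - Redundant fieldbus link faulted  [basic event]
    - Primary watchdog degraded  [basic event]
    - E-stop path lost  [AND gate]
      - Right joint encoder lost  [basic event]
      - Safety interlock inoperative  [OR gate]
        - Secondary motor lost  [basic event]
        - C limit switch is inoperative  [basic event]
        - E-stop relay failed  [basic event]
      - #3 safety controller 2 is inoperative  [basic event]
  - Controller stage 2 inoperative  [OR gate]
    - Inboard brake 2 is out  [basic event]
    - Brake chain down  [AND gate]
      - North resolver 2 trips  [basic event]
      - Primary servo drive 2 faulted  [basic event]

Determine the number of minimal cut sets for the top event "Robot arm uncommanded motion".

10

Controller stage down [OR]: union of children's cut sets → 4 cut set(s).
Feedback branch lost [AND]: one cut set from each child combined → 4 × 1 = 4 cut set(s).
Safety interlock inoperative [OR]: union of children's cut sets → 3 cut set(s).
E-stop path lost [AND]: one cut set from each child combined → 1 × 3 × 1 = 3 cut set(s).
Servo loop fails [OR]: union of children's cut sets → 8 cut set(s).
Brake chain down [AND]: one cut set from each child combined → 1 × 1 = 1 cut set(s).
Controller stage 2 inoperative [OR]: union of children's cut sets → 2 cut set(s).
Robot arm uncommanded motion [OR]: union of children's cut sets → 10 cut set(s).
Minimal cut sets: {Redundant fieldbus link faulted, Safety controller is inoperative}; {#3 brake is out, Redundant fieldbus link faulted}; {Redundant fieldbus link faulted, Right resolver fails}; {Redundant fieldbus link faulted, Standby servo drive trips}; {Primary watchdog degraded}; {#3 safety controller 2 is inoperative, Right joint encoder lost, Secondary motor lost}; {#3 safety controller 2 is inoperative, C limit switch is inoperative, Right joint encoder lost}; {#3 safety controller 2 is inoperative, E-stop relay failed, Right joint encoder lost}; {Inboard brake 2 is out}; {North resolver 2 trips, Primary servo drive 2 faulted}.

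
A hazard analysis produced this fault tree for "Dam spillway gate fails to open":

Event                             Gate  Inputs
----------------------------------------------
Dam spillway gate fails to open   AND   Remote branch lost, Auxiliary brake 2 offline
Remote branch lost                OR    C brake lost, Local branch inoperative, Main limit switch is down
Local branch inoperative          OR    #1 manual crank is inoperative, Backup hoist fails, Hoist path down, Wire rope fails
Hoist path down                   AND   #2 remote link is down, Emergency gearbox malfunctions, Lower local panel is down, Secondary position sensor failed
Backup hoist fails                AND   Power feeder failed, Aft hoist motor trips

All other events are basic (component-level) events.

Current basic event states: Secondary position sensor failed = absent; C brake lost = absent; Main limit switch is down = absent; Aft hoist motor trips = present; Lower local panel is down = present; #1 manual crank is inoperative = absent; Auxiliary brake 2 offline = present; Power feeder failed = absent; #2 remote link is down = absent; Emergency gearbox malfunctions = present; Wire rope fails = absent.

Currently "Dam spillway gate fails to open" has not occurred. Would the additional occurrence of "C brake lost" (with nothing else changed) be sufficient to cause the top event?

Yes

Counterfactual: set "C brake lost" to occurred.
Backup hoist fails [AND]: Power feeder failed=not, Aft hoist motor trips=occurs → not all inputs occur → does not occur.
Hoist path down [AND]: #2 remote link is down=not, Emergency gearbox malfunctions=occurs, Lower local panel is down=occurs, Secondary position sensor failed=not → not all inputs occur → does not occur.
Local branch inoperative [OR]: #1 manual crank is inoperative=not, Backup hoist fails=not, Hoist path down=not, Wire rope fails=not → no input occurs → does not occur.
Remote branch lost [OR]: C brake lost=occurs, Local branch inoperative=not, Main limit switch is down=not → at least one input occurs → occurs.
Dam spillway gate fails to open [AND]: Remote branch lost=occurs, Auxiliary brake 2 offline=occurs → all inputs occur → occurs.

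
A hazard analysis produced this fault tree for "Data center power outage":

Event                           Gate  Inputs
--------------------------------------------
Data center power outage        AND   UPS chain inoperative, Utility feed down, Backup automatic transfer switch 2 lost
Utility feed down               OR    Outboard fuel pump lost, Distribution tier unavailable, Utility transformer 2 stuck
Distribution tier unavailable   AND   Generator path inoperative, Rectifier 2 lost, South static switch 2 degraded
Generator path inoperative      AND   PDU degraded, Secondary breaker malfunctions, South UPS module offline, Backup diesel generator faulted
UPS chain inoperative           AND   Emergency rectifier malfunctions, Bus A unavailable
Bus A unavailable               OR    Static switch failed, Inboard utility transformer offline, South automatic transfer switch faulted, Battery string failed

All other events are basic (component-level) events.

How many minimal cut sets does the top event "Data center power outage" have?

12

Bus A unavailable [OR]: union of children's cut sets → 4 cut set(s).
UPS chain inoperative [AND]: one cut set from each child combined → 1 × 4 = 4 cut set(s).
Generator path inoperative [AND]: one cut set from each child combined → 1 × 1 × 1 × 1 = 1 cut set(s).
Distribution tier unavailable [AND]: one cut set from each child combined → 1 × 1 × 1 = 1 cut set(s).
Utility feed down [OR]: union of children's cut sets → 3 cut set(s).
Data center power outage [AND]: one cut set from each child combined → 4 × 3 × 1 = 12 cut set(s).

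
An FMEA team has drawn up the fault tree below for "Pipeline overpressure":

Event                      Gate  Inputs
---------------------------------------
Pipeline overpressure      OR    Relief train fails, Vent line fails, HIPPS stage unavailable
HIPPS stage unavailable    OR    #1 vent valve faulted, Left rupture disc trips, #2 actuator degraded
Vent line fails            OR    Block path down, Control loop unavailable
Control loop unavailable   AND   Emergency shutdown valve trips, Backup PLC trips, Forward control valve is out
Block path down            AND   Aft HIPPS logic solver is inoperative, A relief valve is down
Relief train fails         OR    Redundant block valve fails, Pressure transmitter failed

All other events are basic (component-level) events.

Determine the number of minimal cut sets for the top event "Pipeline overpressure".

7

Relief train fails [OR]: union of children's cut sets → 2 cut set(s).
Block path down [AND]: one cut set from each child combined → 1 × 1 = 1 cut set(s).
Control loop unavailable [AND]: one cut set from each child combined → 1 × 1 × 1 = 1 cut set(s).
Vent line fails [OR]: union of children's cut sets → 2 cut set(s).
HIPPS stage unavailable [OR]: union of children's cut sets → 3 cut set(s).
Pipeline overpressure [OR]: union of children's cut sets → 7 cut set(s).
Minimal cut sets: {Redundant block valve fails}; {Pressure transmitter failed}; {A relief valve is down, Aft HIPPS logic solver is inoperative}; {Backup PLC trips, Emergency shutdown valve trips, Forward control valve is out}; {#1 vent valve faulted}; {Left rupture disc trips}; {#2 actuator degraded}.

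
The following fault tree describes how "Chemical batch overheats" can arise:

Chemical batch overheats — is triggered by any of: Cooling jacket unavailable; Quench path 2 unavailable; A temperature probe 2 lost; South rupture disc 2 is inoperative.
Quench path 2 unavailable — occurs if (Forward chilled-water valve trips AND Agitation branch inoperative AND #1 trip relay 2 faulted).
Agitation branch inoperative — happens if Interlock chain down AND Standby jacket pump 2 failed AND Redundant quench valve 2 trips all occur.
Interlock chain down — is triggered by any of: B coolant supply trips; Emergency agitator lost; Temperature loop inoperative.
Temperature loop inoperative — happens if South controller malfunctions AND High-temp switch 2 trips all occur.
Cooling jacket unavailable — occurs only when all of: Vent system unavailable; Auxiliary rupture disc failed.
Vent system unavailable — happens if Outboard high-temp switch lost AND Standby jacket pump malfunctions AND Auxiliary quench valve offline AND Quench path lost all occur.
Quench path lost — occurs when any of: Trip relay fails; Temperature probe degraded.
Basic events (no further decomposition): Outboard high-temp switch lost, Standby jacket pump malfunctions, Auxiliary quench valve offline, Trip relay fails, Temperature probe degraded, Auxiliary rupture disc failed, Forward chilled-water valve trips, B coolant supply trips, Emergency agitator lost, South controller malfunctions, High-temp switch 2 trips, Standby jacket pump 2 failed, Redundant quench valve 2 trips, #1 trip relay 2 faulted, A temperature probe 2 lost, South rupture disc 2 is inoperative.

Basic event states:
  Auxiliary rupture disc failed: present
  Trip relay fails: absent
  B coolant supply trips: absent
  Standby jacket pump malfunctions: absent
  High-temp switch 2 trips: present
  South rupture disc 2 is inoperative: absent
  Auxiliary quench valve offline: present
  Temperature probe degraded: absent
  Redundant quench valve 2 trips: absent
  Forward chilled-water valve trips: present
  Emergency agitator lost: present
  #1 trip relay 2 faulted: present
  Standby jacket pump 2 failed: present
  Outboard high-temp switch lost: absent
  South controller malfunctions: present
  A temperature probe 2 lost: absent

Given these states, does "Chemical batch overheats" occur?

Quench path lost [OR]: Trip relay fails=not, Temperature probe degraded=not → no input occurs → does not occur.
Vent system unavailable [AND]: Outboard high-temp switch lost=not, Standby jacket pump malfunctions=not, Auxiliary quench valve offline=occurs, Quench path lost=not → not all inputs occur → does not occur.
Cooling jacket unavailable [AND]: Vent system unavailable=not, Auxiliary rupture disc failed=occurs → not all inputs occur → does not occur.
Temperature loop inoperative [AND]: South controller malfunctions=occurs, High-temp switch 2 trips=occurs → all inputs occur → occurs.
Interlock chain down [OR]: B coolant supply trips=not, Emergency agitator lost=occurs, Temperature loop inoperative=occurs → at least one input occurs → occurs.
Agitation branch inoperative [AND]: Interlock chain down=occurs, Standby jacket pump 2 failed=occurs, Redundant quench valve 2 trips=not → not all inputs occur → does not occur.
Quench path 2 unavailable [AND]: Forward chilled-water valve trips=occurs, Agitation branch inoperative=not, #1 trip relay 2 faulted=occurs → not all inputs occur → does not occur.
Chemical batch overheats [OR]: Cooling jacket unavailable=not, Quench path 2 unavailable=not, A temperature probe 2 lost=not, South rupture disc 2 is inoperative=not → no input occurs → does not occur.

No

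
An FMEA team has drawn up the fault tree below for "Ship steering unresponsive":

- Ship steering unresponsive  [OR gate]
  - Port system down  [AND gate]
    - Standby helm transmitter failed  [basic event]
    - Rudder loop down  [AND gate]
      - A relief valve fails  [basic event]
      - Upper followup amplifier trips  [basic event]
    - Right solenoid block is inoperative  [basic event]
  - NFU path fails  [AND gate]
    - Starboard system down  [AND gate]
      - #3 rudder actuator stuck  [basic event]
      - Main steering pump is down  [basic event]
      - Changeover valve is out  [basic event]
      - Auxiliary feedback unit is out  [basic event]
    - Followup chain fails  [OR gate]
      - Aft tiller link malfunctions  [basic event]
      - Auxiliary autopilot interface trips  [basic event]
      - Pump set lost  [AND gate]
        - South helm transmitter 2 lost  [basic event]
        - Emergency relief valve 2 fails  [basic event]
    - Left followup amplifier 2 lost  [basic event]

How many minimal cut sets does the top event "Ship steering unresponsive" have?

4

Rudder loop down [AND]: one cut set from each child combined → 1 × 1 = 1 cut set(s).
Port system down [AND]: one cut set from each child combined → 1 × 1 × 1 = 1 cut set(s).
Starboard system down [AND]: one cut set from each child combined → 1 × 1 × 1 × 1 = 1 cut set(s).
Pump set lost [AND]: one cut set from each child combined → 1 × 1 = 1 cut set(s).
Followup chain fails [OR]: union of children's cut sets → 3 cut set(s).
NFU path fails [AND]: one cut set from each child combined → 1 × 3 × 1 = 3 cut set(s).
Ship steering unresponsive [OR]: union of children's cut sets → 4 cut set(s).
Minimal cut sets: {A relief valve fails, Right solenoid block is inoperative, Standby helm transmitter failed, Upper followup amplifier trips}; {#3 rudder actuator stuck, Aft tiller link malfunctions, Auxiliary feedback unit is out, Changeover valve is out, Left followup amplifier 2 lost, Main steering pump is down}; {#3 rudder actuator stuck, Auxiliary autopilot interface trips, Auxiliary feedback unit is out, Changeover valve is out, Left followup amplifier 2 lost, Main steering pump is down}; {#3 rudder actuator stuck, Auxiliary feedback unit is out, Changeover valve is out, Emergency relief valve 2 fails, Left followup amplifier 2 lost, Main steering pump is down, South helm transmitter 2 lost}.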